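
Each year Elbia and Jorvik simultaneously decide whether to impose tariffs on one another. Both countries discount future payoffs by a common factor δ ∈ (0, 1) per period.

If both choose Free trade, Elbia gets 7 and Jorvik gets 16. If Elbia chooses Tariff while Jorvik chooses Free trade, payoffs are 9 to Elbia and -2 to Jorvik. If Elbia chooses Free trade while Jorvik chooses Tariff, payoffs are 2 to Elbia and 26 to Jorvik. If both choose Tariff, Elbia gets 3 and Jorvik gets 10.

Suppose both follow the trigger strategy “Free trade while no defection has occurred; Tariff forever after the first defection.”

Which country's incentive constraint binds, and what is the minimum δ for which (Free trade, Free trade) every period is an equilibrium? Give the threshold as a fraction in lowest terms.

Elbia's threshold: (9−7)/(9−3) = 1/3.
Jorvik's threshold: (26−16)/(26−10) = 5/8.
1/3 < 5/8, so Jorvik binds and δ* = 5/8.

Jorvik; δ ≥ 5/8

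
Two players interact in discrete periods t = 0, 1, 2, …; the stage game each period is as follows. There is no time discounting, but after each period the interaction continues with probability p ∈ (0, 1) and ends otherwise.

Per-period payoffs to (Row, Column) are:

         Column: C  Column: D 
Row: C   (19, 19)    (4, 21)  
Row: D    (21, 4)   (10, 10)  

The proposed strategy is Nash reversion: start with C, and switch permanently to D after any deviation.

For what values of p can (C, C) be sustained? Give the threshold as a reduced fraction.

Expected cooperation value is 19 + p·19 + p²·19 + … = 19/(1−p); deviation gives 21 + p·10/(1−p).
19 ≥ 21(1−p) + 10p ⇒ 11p ≥ 2 ⇒ p ≥ 2/11.

2/11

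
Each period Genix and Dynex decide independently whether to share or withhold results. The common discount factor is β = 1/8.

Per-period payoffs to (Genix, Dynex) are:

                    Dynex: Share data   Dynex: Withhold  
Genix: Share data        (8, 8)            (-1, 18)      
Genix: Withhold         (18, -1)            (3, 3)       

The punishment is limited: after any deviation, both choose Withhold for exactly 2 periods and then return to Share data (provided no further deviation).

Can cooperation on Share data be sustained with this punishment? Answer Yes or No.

No

IC: β+…+β^2 ≥ (18−8)/(8−3) = 2.
At β = 1/8: partial sum = 0.1406 < 2.0000. Cooperation not sustainable.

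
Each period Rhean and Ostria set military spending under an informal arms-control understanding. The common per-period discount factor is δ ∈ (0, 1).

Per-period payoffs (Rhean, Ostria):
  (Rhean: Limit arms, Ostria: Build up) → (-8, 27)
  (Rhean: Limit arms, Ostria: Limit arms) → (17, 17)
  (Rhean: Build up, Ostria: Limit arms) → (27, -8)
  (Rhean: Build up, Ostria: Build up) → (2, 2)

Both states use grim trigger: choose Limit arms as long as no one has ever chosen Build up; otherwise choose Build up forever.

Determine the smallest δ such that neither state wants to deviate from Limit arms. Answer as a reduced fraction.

Cooperation forever yields 17 each period: 17/(1−δ).
Deviating yields 27 once, then 2 forever: 27 + 2δ/(1−δ).
No profitable deviation requires 17/(1−δ) ≥ 27 + 2δ/(1−δ).
Multiplying by (1−δ): 17 ≥ 27(1−δ) + 2δ = 27 − 25δ.
So 25δ ≥ 10, i.e. δ ≥ 10/25 = 2/5.

2/5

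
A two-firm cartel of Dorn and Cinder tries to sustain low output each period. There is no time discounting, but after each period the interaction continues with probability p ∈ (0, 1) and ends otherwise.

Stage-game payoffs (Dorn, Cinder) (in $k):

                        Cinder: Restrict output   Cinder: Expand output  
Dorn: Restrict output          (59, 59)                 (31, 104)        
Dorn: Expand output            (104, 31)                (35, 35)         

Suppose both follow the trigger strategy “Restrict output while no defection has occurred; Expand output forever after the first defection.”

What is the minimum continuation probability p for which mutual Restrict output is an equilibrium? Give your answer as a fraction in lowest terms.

15/23

With no time discounting, the continuation probability p plays the role of the discount factor.
Grim-trigger IC: 59/(1−p) ≥ 104 + 35p/(1−p) ⇒ p ≥ (104−59)/(104−35) = 15/23.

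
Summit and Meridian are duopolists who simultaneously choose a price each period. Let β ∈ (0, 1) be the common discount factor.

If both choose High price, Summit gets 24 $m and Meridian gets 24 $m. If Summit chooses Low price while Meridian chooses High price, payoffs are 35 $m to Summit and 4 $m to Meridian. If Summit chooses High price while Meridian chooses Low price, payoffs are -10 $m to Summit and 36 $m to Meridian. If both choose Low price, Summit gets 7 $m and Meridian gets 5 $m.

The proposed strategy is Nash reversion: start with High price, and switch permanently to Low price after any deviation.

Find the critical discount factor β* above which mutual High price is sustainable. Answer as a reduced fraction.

For Summit: deviation gain 35−24 = 11, per-period punishment loss 24−7 = 17. IC gives β ≥ 11/28.
For Meridian: gain 12, loss 19 per period, so β ≥ 12/31.
The tighter constraint is Summit's, so cooperation needs β ≥ 11/28.

11/28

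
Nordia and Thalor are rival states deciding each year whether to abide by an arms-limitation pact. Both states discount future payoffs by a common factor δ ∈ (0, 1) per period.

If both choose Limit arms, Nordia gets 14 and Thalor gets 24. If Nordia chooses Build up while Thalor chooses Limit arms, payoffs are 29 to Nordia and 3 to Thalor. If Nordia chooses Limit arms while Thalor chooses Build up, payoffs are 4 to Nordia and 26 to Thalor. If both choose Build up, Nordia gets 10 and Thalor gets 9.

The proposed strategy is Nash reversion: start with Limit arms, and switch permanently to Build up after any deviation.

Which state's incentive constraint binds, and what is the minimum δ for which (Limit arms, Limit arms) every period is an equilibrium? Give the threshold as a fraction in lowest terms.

Nordia: cooperation gives 14 each period; deviation gives 29 once then 10 forever.
  14/(1−δ) ≥ 29 + 10δ/(1−δ) ⇒ δ ≥ 15/19.
Thalor: cooperation gives 24 each period; deviation gives 26 once then 9 forever.
  δ ≥ 2/17.
Both must hold, so the binding constraint is Nordia's: δ ≥ 15/19.

Nordia; δ ≥ 15/19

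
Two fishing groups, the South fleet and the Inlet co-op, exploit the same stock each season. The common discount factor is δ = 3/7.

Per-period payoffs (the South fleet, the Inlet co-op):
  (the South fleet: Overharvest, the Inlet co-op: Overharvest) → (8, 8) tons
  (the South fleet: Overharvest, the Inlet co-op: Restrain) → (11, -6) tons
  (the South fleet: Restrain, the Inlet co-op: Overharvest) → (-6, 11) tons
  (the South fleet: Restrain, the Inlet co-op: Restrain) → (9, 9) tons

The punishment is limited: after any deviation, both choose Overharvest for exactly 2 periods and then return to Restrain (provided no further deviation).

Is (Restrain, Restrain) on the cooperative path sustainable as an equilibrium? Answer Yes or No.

IC: δ+…+δ^2 ≥ (11−9)/(9−8) = 2.
At δ = 3/7: partial sum = 0.6122 < 2.0000. Cooperation not sustainable.

No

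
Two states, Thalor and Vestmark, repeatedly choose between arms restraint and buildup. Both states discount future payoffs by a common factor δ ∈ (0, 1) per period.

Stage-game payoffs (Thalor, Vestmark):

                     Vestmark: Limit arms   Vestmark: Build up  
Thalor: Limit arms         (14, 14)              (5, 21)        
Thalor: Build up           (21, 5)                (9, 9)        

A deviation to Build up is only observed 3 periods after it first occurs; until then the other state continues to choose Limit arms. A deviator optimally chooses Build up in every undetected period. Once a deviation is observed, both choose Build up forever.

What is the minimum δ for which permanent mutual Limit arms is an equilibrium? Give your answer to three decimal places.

A deviator earns 21 for 3 periods, then 9 forever; cooperating earns 14 forever. Multiplying the IC by (1−δ):
14 ≥ 21(1−δ^3) + 9δ^3, so 12·δ^3 ≥ 7 and δ^3 ≥ 7/12.
δ ≥ (7/12)^(1/3) ≈ 0.836.

0.836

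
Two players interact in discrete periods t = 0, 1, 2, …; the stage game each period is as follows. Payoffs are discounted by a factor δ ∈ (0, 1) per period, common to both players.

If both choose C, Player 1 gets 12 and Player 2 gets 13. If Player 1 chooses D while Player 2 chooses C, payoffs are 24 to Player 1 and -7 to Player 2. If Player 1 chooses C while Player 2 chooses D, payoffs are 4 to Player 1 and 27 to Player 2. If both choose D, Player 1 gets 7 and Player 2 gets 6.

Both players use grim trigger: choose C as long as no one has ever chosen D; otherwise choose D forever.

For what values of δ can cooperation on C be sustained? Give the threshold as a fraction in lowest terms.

For Player 1: deviation gain 24−12 = 12, per-period punishment loss 12−7 = 5. IC gives δ ≥ 12/17.
For Player 2: gain 14, loss 7 per period, so δ ≥ 14/21 = 2/3.
The tighter constraint is Player 1's, so cooperation needs δ ≥ 12/17.

12/17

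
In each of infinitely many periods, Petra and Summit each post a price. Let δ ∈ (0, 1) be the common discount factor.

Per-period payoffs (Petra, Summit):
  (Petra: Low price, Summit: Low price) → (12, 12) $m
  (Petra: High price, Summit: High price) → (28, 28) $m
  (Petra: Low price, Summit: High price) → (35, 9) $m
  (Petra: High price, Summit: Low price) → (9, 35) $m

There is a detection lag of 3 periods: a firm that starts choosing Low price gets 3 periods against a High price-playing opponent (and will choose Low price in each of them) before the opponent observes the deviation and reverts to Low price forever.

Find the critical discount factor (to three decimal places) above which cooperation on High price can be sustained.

0.673

A deviator earns 35 for 3 periods, then 12 forever; cooperating earns 28 forever. Multiplying the IC by (1−δ):
28 ≥ 35(1−δ^3) + 12δ^3, so 23·δ^3 ≥ 7 and δ^3 ≥ 7/23.
δ ≥ (7/23)^(1/3) ≈ 0.673.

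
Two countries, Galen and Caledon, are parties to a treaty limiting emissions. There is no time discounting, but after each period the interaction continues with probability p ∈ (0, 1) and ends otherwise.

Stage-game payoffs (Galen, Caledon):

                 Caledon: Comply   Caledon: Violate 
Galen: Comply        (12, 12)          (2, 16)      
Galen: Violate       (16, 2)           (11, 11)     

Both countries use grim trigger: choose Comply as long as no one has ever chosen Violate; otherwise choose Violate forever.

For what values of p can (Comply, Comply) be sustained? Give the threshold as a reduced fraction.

4/5

With no time discounting, the continuation probability p plays the role of the discount factor.
Grim-trigger IC: 12/(1−p) ≥ 16 + 11p/(1−p) ⇒ p ≥ (16−12)/(16−11) = 4/5.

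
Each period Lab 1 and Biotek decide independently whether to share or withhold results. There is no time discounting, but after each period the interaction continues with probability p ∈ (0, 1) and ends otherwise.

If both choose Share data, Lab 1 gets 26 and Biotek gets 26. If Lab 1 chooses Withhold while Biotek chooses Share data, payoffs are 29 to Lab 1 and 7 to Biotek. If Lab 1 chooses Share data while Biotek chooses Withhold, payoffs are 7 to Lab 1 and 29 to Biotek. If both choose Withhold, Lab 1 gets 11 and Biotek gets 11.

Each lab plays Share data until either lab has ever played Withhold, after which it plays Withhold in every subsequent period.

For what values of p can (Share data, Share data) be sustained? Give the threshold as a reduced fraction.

1/6

With no time discounting, the continuation probability p plays the role of the discount factor.
Grim-trigger IC: 26/(1−p) ≥ 29 + 11p/(1−p) ⇒ p ≥ (29−26)/(29−11) = 1/6.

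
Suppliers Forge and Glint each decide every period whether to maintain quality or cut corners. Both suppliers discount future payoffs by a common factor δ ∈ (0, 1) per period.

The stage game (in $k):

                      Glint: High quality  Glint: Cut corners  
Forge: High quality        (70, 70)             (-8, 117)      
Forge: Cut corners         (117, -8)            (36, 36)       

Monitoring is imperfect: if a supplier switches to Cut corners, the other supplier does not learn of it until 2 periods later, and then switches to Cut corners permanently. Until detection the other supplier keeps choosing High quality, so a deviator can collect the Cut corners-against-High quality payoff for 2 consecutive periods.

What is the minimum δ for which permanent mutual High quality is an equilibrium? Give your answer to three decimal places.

0.762

The best deviation is to choose Cut corners for all 2 undetected periods, earning 117 each, then 36 forever once detected.
Deviation value: 117(1−δ^2)/(1−δ) + 36δ^2/(1−δ); cooperation value: 70/(1−δ).
IC: 70 ≥ 117(1−δ^2) + 36δ^2 = 117 − 81δ^2.
So δ^2 ≥ 47/81, giving δ ≥ (47/81)^(1/2) ≈ 0.762.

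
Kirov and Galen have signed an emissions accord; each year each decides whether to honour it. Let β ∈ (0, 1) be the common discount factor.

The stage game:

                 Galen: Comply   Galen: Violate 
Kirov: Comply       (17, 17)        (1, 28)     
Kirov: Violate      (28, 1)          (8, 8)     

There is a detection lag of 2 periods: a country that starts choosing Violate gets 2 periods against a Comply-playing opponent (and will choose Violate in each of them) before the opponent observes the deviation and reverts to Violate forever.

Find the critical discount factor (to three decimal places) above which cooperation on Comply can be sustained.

A deviator earns 28 for 2 periods, then 8 forever; cooperating earns 17 forever. Multiplying the IC by (1−β):
17 ≥ 28(1−β^2) + 8β^2, so 20·β^2 ≥ 11 and β^2 ≥ 11/20.
β ≥ (11/20)^(1/2) ≈ 0.742.

0.742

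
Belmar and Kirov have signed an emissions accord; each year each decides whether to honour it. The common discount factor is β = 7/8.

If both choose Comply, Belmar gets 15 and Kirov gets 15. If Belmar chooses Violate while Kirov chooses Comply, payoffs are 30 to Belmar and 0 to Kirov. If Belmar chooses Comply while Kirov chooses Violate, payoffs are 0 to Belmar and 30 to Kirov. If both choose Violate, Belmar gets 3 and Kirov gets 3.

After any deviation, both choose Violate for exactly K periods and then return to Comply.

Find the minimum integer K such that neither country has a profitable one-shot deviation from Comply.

2

Need Σ_{k=1}^{K} β^k ≥ (30−15)/(15−3) = 1.2500 at β = 7/8.
At K = 1 the sum is 0.8750 < 1.2500; at K = 2 it is 1.6406 ≥ 1.2500.
So the minimum punishment length is K = 2.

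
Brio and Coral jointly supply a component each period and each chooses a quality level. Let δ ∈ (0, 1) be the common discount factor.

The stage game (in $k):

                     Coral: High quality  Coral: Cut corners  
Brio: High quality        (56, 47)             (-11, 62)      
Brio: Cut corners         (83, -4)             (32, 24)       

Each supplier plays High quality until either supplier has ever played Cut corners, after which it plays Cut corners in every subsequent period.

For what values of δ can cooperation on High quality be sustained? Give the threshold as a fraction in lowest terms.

9/17

Brio: cooperation gives 56 each period; deviation gives 83 once then 32 forever.
  56/(1−δ) ≥ 83 + 32δ/(1−δ) ⇒ δ ≥ 27/51 = 9/17.
Coral: cooperation gives 47 each period; deviation gives 62 once then 24 forever.
  δ ≥ 15/38.
Both must hold, so the binding constraint is Brio's: δ ≥ 9/17.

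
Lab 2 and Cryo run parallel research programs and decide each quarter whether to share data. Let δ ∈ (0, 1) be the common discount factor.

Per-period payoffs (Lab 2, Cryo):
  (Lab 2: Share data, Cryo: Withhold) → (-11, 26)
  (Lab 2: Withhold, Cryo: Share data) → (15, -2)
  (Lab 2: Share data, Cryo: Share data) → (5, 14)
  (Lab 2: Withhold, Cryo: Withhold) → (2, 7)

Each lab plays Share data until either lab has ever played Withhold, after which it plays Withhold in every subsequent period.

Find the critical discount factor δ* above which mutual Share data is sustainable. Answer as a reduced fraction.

10/13

Lab 2: cooperation gives 5 each period; deviation gives 15 once then 2 forever.
  5/(1−δ) ≥ 15 + 2δ/(1−δ) ⇒ δ ≥ 10/13.
Cryo: cooperation gives 14 each period; deviation gives 26 once then 7 forever.
  δ ≥ 12/19.
Both must hold, so the binding constraint is Lab 2's: δ ≥ 10/13.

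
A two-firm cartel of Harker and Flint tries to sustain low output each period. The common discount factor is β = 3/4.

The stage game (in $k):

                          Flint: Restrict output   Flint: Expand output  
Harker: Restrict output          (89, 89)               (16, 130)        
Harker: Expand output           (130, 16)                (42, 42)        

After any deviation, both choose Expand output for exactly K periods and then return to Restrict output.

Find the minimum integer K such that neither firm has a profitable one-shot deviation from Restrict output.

2

Need Σ_{k=1}^{K} β^k ≥ (130−89)/(89−42) = 0.8723 at β = 3/4.
At K = 1 the sum is 0.7500 < 0.8723; at K = 2 it is 1.3125 ≥ 0.8723.
So the minimum punishment length is K = 2.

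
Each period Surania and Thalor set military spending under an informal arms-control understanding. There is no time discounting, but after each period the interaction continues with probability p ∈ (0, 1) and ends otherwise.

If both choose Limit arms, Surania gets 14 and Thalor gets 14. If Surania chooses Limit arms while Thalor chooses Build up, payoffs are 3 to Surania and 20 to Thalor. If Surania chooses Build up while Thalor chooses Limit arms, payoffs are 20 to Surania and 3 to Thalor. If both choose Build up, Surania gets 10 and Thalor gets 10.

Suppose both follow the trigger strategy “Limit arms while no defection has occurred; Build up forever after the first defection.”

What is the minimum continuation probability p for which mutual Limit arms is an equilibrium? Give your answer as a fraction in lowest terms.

3/5

With no time discounting, the continuation probability p plays the role of the discount factor.
Grim-trigger IC: 14/(1−p) ≥ 20 + 10p/(1−p) ⇒ p ≥ (20−14)/(20−10) = 3/5.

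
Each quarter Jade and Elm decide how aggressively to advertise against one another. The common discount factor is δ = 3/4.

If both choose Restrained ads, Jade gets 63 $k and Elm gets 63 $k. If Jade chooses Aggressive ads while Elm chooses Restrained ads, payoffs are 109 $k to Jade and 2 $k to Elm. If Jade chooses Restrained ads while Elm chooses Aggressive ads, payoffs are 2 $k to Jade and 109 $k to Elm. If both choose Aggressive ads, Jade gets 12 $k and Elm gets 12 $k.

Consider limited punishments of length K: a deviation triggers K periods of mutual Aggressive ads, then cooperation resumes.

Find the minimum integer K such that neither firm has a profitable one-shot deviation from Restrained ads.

No profitable deviation requires (63−12)(δ+…+δ^K) ≥ 109−63, i.e. δ+…+δ^K ≥ 46/51 ≈ 0.9020.
With δ = 3/4, the partial sums are K=1: 0.7500, K=2: 1.3125.
K = 2 is the first length at which the sum reaches 0.9020.

2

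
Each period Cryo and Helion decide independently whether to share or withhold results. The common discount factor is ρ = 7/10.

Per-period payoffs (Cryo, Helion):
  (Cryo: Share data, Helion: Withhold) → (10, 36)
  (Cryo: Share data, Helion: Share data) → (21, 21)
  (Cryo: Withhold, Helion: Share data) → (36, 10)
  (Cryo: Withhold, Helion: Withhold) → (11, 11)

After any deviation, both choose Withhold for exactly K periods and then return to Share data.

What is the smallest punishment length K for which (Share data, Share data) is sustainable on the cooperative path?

IC: ρ(1−ρ^K)/(1−ρ) ≥ (36−21)/(21−11) = 3/2.
With ρ = 7/10: need 1 − ρ^K ≥ 3/2·(1−7/10)/(7/10), i.e. ρ^K ≤ 0.3571.
Since (7/10)^2 = 0.4900 and (7/10)^3 = 0.3430, the smallest such K is 3.

3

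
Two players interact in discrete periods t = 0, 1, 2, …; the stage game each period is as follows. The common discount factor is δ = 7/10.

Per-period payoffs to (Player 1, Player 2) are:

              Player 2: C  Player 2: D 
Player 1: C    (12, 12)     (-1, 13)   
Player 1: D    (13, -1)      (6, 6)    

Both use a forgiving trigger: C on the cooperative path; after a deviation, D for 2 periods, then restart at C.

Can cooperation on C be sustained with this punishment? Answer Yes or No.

Yes

A one-shot deviation gives 13 now, then 6 for 2 periods, then back to 12.
Gain from deviating: (13−12) today; loss: (12−6) in each of the next 2 periods.
No-deviation condition: (12−6)(δ+…+δ^2) ≥ 13−12, i.e. δ+…+δ^2 ≥ 1/6.
At δ = 7/10: δ+…+δ^2 = 1.1900 ≥ 0.1667.
So cooperation is sustainable.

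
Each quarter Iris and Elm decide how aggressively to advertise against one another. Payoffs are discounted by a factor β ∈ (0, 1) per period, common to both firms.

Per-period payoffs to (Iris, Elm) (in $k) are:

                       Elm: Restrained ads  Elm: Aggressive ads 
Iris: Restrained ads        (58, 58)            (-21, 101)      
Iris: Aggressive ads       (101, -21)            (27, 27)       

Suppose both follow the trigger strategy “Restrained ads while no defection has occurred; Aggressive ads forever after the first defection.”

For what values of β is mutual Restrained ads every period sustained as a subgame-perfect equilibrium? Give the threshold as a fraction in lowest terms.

Cooperation forever yields 58 each period: 58/(1−β).
Deviating yields 101 once, then 27 forever: 101 + 27β/(1−β).
No profitable deviation requires 58/(1−β) ≥ 101 + 27β/(1−β).
Multiplying by (1−β): 58 ≥ 101(1−β) + 27β = 101 − 74β.
So 74β ≥ 43, i.e. β ≥ 43/74.

43/74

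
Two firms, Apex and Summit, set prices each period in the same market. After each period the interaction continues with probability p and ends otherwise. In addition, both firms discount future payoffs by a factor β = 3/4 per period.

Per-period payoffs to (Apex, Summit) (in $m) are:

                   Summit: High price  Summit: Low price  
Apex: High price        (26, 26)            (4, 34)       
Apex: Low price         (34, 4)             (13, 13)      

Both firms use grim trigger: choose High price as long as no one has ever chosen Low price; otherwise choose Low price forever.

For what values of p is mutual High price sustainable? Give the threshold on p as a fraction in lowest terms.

32/63

With continuation probability p and discount β, the effective per-period discount factor is βp.
Grim-trigger IC: βp ≥ (34−26)/(34−13) = 8/21.
So p ≥ (8/21)/(3/4) = 32/63.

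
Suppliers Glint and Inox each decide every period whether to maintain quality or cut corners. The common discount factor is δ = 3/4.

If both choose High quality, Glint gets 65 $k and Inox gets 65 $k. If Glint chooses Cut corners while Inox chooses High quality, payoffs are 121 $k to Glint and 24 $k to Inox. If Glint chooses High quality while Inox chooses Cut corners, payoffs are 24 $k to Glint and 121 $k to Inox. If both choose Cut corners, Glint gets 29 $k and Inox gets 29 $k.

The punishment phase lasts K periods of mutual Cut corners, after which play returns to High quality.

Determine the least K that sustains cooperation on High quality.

3

IC: δ(1−δ^K)/(1−δ) ≥ (121−65)/(65−29) = 14/9.
With δ = 3/4: need 1 − δ^K ≥ 14/9·(1−3/4)/(3/4), i.e. δ^K ≤ 0.4815.
Since (3/4)^2 = 0.5625 and (3/4)^3 = 0.4219, the smallest such K is 3.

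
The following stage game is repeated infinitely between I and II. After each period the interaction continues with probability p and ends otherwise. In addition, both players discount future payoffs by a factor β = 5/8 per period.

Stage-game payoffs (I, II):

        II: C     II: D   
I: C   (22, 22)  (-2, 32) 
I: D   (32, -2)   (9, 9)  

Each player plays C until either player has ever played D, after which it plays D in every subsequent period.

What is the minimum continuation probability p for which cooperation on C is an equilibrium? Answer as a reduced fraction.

Expected continuation weight on next period's payoff is β·p = 5/8·p, which plays the role of the discount factor.
Cooperation requires 5/8·p ≥ (32−22)/(32−9) = 10/23, hence p ≥ 16/23.

16/23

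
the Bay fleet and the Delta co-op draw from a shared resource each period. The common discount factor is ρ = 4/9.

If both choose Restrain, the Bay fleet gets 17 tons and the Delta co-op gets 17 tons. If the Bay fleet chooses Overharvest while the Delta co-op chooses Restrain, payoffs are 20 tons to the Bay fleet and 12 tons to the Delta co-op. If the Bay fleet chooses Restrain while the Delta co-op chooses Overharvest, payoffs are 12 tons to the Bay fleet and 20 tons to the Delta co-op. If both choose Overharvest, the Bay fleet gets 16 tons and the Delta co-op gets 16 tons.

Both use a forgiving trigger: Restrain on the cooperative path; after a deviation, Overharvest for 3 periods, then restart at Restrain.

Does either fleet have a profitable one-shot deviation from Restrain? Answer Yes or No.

Yes

Comparing payoff streams over the 4 periods until play realigns: cooperate → 17(1+ρ+…+ρ^3); deviate → 20 + 16(ρ+…+ρ^3).
Cooperation is sustained iff (17−16)(ρ+…+ρ^3) ≥ 20−17.
ρ+…+ρ^3 = 4/9·(1−(4/9)^3)/(1−4/9) = 0.7298, and (20−17)/(17−16) = 3.0000.
0.7298 < 3.0000, so cooperation is not sustainable.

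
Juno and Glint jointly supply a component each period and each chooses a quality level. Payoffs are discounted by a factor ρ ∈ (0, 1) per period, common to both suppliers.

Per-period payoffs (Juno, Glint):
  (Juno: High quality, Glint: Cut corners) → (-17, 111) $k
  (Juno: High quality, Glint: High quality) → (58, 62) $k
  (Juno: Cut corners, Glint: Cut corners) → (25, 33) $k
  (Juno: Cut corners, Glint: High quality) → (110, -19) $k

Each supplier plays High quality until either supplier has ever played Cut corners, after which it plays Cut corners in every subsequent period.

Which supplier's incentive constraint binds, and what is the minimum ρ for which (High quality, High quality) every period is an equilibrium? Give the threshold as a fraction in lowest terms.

Juno: cooperation gives 58 each period; deviation gives 110 once then 25 forever.
  58/(1−ρ) ≥ 110 + 25ρ/(1−ρ) ⇒ ρ ≥ 52/85.
Glint: cooperation gives 62 each period; deviation gives 111 once then 33 forever.
  ρ ≥ 49/78.
Both must hold, so the binding constraint is Glint's: ρ ≥ 49/78.

Glint; ρ ≥ 49/78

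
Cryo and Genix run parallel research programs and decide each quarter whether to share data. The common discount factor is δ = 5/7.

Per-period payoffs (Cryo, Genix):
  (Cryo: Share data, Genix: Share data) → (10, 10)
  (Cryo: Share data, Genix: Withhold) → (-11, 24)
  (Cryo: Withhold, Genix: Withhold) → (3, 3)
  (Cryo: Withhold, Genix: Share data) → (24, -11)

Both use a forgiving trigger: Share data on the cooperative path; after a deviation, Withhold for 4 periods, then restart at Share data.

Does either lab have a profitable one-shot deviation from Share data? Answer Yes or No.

IC: δ+…+δ^4 ≥ (24−10)/(10−3) = 2.
At δ = 5/7: partial sum = 1.8492 < 2.0000. Cooperation not sustainable.

Yes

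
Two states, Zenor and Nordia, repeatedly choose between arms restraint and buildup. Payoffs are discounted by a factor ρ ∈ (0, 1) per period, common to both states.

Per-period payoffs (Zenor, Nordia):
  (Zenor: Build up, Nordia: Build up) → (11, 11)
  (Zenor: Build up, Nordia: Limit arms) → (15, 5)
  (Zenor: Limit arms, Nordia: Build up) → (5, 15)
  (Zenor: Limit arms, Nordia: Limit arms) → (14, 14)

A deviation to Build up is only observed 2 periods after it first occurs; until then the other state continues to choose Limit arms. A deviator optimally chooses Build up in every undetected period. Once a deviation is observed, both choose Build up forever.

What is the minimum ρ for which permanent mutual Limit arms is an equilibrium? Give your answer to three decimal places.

0.500

The best deviation is to choose Build up for all 2 undetected periods, earning 15 each, then 11 forever once detected.
Deviation value: 15(1−ρ^2)/(1−ρ) + 11ρ^2/(1−ρ); cooperation value: 14/(1−ρ).
IC: 14 ≥ 15(1−ρ^2) + 11ρ^2 = 15 − 4ρ^2.
So ρ^2 ≥ 1/4, giving ρ ≥ (1/4)^(1/2) ≈ 0.500.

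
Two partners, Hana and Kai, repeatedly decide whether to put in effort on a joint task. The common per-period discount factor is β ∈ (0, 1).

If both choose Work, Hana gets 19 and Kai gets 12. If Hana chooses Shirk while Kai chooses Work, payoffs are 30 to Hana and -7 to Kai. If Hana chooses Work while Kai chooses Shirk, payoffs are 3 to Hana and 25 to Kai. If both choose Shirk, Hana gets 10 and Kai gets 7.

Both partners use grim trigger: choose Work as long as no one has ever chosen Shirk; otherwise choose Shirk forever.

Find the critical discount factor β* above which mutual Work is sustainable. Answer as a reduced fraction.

For Hana: deviation gain 30−19 = 11, per-period punishment loss 19−10 = 9. IC gives β ≥ 11/20.
For Kai: gain 13, loss 5 per period, so β ≥ 13/18.
The tighter constraint is Kai's, so cooperation needs β ≥ 13/18.

13/18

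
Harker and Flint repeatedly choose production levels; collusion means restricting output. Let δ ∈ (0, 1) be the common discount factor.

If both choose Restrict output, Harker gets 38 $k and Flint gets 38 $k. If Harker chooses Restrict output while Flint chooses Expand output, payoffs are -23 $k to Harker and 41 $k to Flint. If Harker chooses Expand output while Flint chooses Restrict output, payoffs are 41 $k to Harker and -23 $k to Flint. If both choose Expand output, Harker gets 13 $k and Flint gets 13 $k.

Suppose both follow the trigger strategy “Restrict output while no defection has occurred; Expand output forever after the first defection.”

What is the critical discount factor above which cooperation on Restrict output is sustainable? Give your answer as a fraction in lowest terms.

Under grim trigger the critical discount factor is (T−C)/(T−P) with T = 41, C = 38, P = 13.
δ* = (41−38)/(41−13) = 3/28.

3/28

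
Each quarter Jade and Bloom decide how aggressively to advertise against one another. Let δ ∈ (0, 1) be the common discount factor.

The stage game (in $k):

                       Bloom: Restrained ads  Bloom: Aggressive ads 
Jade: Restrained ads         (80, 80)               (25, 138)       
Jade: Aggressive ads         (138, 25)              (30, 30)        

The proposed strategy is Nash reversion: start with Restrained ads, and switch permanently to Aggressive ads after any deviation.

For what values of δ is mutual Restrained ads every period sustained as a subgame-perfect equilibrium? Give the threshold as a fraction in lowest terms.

Under grim trigger the critical discount factor is (T−C)/(T−P) with T = 138, C = 80, P = 30.
δ* = (138−80)/(138−30) = 58/108 = 29/54.

29/54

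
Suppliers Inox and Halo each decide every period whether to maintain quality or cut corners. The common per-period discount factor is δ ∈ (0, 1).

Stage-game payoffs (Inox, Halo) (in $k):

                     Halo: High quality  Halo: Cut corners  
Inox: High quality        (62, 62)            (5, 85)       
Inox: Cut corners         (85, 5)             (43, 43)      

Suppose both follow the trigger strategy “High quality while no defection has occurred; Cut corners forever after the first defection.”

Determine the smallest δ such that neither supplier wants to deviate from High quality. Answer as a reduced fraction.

23/42

Cooperation forever yields 62 each period: 62/(1−δ).
Deviating yields 85 once, then 43 forever: 85 + 43δ/(1−δ).
No profitable deviation requires 62/(1−δ) ≥ 85 + 43δ/(1−δ).
Multiplying by (1−δ): 62 ≥ 85(1−δ) + 43δ = 85 − 42δ.
So 42δ ≥ 23, i.e. δ ≥ 23/42.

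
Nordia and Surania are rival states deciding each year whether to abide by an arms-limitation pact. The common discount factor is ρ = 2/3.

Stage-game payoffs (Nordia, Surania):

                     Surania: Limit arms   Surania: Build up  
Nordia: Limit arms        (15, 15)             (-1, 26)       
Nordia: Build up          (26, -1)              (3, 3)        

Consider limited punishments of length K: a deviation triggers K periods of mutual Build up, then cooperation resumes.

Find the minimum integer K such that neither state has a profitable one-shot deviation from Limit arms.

No profitable deviation requires (15−3)(ρ+…+ρ^K) ≥ 26−15, i.e. ρ+…+ρ^K ≥ 11/12 ≈ 0.9167.
With ρ = 2/3, the partial sums are K=1: 0.6667, K=2: 1.1111.
K = 2 is the first length at which the sum reaches 0.9167.

2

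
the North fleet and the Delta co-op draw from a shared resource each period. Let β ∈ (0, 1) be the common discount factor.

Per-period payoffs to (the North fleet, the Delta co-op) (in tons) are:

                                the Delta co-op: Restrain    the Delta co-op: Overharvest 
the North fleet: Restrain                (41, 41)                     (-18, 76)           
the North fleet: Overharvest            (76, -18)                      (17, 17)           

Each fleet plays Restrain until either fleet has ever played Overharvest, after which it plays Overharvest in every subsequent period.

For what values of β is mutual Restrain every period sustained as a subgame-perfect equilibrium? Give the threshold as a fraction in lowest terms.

Under grim trigger the critical discount factor is (T−C)/(T−P) with T = 76, C = 41, P = 17.
β* = (76−41)/(76−17) = 35/59.

35/59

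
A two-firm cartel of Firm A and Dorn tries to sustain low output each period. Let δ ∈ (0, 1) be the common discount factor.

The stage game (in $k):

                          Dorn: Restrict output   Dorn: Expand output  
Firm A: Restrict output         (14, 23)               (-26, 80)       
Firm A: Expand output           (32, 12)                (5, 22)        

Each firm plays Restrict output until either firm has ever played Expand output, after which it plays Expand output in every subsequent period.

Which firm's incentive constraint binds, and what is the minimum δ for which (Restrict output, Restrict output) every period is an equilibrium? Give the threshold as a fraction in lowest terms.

Dorn; δ ≥ 57/58

Firm A's threshold: (32−14)/(32−5) = 2/3.
Dorn's threshold: (80−23)/(80−22) = 57/58.
2/3 < 57/58, so Dorn binds and δ* = 57/58.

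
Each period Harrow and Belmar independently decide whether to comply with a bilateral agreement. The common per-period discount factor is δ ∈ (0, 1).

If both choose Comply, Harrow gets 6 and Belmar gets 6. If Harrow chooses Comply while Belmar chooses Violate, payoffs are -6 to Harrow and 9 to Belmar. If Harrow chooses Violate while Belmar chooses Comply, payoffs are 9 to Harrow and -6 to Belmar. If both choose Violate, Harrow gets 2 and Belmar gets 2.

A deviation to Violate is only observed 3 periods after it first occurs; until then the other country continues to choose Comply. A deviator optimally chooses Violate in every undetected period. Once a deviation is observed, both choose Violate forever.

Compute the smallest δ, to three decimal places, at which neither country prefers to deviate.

Deviating for the 3 undetected periods gains 9−6 = 3 per period over cooperation, then loses 6−2 = 4 per period forever once punishment starts.
Gain: 3(1 + δ + … + δ^2); loss: 4·δ^3/(1−δ).
No profitable deviation ⇔ 3(1−δ^3) ≤ 4·δ^3, i.e. δ^3 ≥ 3/(3+4) = 3/7.
Hence δ ≥ (3/7)^(1/3) ≈ 0.754.

0.754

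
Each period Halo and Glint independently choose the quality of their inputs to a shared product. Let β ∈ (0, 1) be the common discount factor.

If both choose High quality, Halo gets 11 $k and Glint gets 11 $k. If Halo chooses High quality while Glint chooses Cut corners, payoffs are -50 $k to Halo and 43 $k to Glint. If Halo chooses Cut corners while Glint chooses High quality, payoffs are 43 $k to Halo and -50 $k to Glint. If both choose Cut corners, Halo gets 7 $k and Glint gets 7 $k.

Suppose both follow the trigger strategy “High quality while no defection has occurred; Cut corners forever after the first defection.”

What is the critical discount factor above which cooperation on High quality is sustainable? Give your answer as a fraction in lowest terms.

8/9

Cooperation forever yields 11 each period: 11/(1−β).
Deviating yields 43 once, then 7 forever: 43 + 7β/(1−β).
No profitable deviation requires 11/(1−β) ≥ 43 + 7β/(1−β).
Multiplying by (1−β): 11 ≥ 43(1−β) + 7β = 43 − 36β.
So 36β ≥ 32, i.e. β ≥ 32/36 = 8/9.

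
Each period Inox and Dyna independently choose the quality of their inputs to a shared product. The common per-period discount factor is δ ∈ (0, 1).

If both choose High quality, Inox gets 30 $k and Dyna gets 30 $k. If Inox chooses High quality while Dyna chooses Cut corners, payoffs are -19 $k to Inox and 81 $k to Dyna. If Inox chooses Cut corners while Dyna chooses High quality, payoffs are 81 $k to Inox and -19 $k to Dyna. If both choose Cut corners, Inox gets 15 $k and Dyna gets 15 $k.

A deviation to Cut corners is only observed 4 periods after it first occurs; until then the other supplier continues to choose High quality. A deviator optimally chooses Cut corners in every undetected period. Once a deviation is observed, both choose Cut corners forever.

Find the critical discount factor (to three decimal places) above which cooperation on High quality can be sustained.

A deviator earns 81 for 4 periods, then 15 forever; cooperating earns 30 forever. Multiplying the IC by (1−δ):
30 ≥ 81(1−δ^4) + 15δ^4, so 66·δ^4 ≥ 51 and δ^4 ≥ 17/22.
δ ≥ (17/22)^(1/4) ≈ 0.938.

0.938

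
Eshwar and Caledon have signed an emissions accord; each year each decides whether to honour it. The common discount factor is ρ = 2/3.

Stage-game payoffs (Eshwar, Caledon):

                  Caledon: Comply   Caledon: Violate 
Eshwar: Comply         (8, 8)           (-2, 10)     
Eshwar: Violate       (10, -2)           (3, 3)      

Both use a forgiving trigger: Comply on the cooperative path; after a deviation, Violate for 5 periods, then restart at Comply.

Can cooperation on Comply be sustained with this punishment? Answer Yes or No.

Yes

A one-shot deviation gives 10 now, then 3 for 5 periods, then back to 8.
Gain from deviating: (10−8) today; loss: (8−3) in each of the next 5 periods.
No-deviation condition: (8−3)(ρ+…+ρ^5) ≥ 10−8, i.e. ρ+…+ρ^5 ≥ 2/5.
At ρ = 2/3: ρ+…+ρ^5 = 1.7366 ≥ 0.4000.
So cooperation is sustainable.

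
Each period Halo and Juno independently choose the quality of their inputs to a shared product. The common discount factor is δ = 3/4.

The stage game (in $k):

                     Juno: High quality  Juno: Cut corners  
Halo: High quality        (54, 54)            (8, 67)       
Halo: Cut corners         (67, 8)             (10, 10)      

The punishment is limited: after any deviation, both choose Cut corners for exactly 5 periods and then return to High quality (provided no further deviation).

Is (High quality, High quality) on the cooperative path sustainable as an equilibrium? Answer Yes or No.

Yes

Comparing payoff streams over the 6 periods until play realigns: cooperate → 54(1+δ+…+δ^5); deviate → 67 + 10(δ+…+δ^5).
Cooperation is sustained iff (54−10)(δ+…+δ^5) ≥ 67−54.
δ+…+δ^5 = 3/4·(1−(3/4)^5)/(1−3/4) = 2.2881, and (67−54)/(54−10) = 0.2955.
2.2881 ≥ 0.2955, so cooperation is sustainable.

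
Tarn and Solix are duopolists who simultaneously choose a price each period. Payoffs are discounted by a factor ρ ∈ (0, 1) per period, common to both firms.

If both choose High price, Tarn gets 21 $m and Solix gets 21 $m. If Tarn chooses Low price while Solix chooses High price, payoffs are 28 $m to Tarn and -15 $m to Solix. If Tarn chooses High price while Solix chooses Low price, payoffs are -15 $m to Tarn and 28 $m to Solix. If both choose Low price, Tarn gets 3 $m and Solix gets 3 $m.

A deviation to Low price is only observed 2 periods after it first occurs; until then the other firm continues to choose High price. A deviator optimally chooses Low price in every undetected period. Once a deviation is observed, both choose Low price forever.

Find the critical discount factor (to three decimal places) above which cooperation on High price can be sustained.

Deviating for the 2 undetected periods gains 28−21 = 7 per period over cooperation, then loses 21−3 = 18 per period forever once punishment starts.
Gain: 7(1 + ρ + … + ρ^1); loss: 18·ρ^2/(1−ρ).
No profitable deviation ⇔ 7(1−ρ^2) ≤ 18·ρ^2, i.e. ρ^2 ≥ 7/(7+18) = 7/25.
Hence ρ ≥ (7/25)^(1/2) ≈ 0.529.

0.529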